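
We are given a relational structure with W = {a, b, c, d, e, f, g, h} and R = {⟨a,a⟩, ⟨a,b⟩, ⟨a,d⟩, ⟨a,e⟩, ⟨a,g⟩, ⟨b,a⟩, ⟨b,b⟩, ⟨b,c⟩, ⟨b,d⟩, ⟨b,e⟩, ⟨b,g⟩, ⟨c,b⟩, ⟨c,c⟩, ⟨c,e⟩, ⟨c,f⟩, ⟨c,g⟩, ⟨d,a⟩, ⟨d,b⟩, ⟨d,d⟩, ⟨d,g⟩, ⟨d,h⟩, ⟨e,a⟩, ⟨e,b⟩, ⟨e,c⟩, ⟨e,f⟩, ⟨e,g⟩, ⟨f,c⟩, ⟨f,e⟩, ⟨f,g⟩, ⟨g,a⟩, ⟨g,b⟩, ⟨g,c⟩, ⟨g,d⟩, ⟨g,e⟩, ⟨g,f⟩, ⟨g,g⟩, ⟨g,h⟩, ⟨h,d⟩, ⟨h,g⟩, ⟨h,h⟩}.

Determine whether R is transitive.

No

Transitive: no — a R b and b R c, but not a R c.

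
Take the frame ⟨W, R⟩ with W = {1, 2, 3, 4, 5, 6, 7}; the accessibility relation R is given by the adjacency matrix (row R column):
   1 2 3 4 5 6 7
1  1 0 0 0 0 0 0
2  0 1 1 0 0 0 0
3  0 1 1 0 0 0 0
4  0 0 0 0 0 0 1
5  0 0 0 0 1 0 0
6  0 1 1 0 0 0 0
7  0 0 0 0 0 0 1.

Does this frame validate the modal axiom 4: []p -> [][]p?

Yes

Axiom 4 corresponds to the accessibility relation being transitive.
Transitive: yes — every two-step R-path is closed by a direct edge.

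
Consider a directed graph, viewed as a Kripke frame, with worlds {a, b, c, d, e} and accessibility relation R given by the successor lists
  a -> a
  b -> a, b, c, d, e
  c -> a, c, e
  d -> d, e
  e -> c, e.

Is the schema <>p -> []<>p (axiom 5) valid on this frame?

Axiom 5 corresponds to the accessibility relation being Euclidean.
Euclidean: no — b R a and b R c, but not a R c.

No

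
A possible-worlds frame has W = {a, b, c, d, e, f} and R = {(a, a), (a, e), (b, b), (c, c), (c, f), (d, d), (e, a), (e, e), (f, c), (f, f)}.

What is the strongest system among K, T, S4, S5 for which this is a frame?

Reflexive (axiom T): yes — every world is R-related to itself.
Transitive (axiom 4): yes — every two-step R-path is closed by a direct edge.
Euclidean (axiom 5): yes — any two successors of a common world are R-related.
So F validates K, T, S4, S5. The strongest is S5.

S5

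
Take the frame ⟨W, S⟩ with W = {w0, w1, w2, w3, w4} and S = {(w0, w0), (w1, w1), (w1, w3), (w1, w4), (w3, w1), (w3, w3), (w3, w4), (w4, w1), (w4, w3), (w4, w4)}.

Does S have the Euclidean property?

Euclidean: yes — any two successors of a common world are S-related.

Yes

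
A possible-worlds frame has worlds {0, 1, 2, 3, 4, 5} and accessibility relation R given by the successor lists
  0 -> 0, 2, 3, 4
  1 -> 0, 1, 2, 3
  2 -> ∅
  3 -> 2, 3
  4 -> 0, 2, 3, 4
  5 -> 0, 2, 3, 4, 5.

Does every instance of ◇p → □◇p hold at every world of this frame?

Axiom 5 corresponds to the accessibility relation being Euclidean.
Euclidean: no — 0 R 2 and 0 R 3, but not 2 R 3.

No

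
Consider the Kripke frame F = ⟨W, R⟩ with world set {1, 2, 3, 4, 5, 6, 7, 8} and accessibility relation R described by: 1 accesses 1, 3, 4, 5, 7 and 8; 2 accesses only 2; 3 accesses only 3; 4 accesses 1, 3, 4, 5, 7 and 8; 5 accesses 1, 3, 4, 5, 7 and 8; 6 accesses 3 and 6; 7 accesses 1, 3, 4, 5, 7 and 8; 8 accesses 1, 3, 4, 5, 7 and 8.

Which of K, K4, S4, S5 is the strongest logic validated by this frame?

Transitive (axiom 4): yes — every two-step R-path is closed by a direct edge.
Reflexive (axiom T): yes — every world is R-related to itself.
Euclidean (axiom 5): no — 1 R 3 and 1 R 4, but not 3 R 4.
So F validates K, K4, S4; S5 would additionally require R to be Euclidean. The strongest is S4.

S4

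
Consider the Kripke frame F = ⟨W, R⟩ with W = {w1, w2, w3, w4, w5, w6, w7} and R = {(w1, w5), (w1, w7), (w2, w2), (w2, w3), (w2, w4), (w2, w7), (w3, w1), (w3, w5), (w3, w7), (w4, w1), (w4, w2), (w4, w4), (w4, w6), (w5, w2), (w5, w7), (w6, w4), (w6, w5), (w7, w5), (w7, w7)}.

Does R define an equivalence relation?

Reflexive: no — w1 is not related to itself.
Symmetric: no — w1 R w5 but not w5 R w1.
Transitive: no — w1 R w5 and w5 R w2, but not w1 R w2.
So R is not an equivalence relation.

No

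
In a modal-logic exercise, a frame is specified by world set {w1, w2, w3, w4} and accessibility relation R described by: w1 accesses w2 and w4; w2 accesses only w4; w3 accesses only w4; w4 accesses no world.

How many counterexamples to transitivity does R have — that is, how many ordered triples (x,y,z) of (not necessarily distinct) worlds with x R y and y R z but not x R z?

0

R is transitive; there are no such tuples.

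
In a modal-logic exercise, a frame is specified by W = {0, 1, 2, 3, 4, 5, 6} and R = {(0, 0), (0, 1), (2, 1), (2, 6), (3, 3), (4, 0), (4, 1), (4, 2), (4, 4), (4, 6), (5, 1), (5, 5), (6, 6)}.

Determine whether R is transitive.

Transitive: yes — every two-step R-path is closed by a direct edge.

Yes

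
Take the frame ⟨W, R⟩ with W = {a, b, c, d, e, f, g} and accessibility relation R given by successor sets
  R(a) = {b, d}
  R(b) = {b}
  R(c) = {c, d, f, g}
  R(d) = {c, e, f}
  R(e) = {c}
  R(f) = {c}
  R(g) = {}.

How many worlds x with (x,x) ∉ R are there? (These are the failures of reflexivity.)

Enumerating: a, d, e, f, g.

5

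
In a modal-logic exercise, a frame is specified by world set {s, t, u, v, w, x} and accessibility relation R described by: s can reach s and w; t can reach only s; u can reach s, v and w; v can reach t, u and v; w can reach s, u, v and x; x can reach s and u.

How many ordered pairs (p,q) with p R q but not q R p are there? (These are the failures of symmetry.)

Enumerating: (t,s), (u,s), (v,t), (w,v), (w,x), (x,s), (x,u).

7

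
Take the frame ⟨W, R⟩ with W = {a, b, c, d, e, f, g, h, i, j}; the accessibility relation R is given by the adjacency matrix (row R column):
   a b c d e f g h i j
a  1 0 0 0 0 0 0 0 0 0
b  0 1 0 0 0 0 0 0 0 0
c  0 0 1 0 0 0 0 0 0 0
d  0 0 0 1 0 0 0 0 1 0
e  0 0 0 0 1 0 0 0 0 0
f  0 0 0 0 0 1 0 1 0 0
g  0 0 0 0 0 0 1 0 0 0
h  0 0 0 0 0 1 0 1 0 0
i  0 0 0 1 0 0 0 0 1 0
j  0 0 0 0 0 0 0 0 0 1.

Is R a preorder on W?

Reflexive: yes — every world is R-related to itself.
Transitive: yes — every two-step R-path is closed by a direct edge.
So R is a preorder.

Yes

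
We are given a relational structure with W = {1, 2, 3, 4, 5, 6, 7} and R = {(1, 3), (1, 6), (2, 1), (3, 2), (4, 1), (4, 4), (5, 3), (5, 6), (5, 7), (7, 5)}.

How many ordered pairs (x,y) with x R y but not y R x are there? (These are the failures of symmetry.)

7

Enumerating: (1,3), (1,6), (2,1), (3,2), (4,1), (5,3), (5,6).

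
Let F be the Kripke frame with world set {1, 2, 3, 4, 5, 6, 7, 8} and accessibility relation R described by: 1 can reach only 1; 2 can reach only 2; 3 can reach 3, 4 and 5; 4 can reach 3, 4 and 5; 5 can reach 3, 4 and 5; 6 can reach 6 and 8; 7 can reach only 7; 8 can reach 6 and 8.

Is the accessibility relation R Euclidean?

Yes

Euclidean: yes — any two successors of a common world are R-related.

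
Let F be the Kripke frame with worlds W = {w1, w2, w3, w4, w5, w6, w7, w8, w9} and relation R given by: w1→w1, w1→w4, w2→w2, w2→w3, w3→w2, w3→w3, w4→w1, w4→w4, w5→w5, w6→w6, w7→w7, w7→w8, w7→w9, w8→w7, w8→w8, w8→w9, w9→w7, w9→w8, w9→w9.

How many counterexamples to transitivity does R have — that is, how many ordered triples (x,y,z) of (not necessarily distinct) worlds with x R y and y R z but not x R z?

R is transitive; there are no such tuples.

0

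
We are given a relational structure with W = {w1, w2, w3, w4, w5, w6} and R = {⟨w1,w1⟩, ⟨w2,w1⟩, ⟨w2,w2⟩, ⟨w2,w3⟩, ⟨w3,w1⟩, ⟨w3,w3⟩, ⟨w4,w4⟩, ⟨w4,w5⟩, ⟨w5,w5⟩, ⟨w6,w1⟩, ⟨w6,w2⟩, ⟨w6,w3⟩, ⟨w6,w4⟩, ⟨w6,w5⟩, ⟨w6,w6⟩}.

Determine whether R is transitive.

Yes

Transitive: yes — every two-step R-path is closed by a direct edge.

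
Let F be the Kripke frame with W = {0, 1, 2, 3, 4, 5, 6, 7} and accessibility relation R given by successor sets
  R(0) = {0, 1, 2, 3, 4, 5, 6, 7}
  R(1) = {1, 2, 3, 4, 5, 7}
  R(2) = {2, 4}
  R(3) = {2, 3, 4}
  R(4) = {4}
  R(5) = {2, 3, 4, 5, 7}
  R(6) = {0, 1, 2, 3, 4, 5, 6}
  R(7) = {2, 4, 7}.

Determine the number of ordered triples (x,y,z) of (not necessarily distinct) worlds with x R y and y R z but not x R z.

Enumerating: (6,0,7), (6,1,7), (6,5,7).

3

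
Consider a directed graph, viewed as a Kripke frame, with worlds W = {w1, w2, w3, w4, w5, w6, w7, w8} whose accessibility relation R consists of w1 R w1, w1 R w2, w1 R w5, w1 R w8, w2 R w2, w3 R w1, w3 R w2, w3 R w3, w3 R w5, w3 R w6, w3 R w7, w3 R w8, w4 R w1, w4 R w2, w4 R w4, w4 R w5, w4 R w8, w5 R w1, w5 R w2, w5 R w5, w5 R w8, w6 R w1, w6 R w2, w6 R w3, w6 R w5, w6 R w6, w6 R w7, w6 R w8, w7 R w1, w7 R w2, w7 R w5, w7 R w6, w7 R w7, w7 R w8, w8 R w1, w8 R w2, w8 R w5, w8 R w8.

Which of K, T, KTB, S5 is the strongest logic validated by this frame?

T

Reflexive (axiom T): yes — every world is R-related to itself.
Symmetric (axiom B): no — w1 R w2 but not w2 R w1.
Euclidean (axiom 5): no — w1 R w2 and w1 R w5, but not w2 R w5.
So F validates K, T; KTB would additionally require R to be symmetric. The strongest is T.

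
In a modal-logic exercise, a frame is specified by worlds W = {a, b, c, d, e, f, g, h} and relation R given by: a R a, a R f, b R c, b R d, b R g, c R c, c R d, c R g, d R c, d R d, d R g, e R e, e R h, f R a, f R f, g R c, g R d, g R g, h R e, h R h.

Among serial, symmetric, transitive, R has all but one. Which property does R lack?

Serial: yes — every world has a successor (e.g. a R a).
Symmetric: no — b R c but not c R b.
Transitive: yes — every two-step R-path is closed by a direct edge.
Only symmetric fails.

symmetric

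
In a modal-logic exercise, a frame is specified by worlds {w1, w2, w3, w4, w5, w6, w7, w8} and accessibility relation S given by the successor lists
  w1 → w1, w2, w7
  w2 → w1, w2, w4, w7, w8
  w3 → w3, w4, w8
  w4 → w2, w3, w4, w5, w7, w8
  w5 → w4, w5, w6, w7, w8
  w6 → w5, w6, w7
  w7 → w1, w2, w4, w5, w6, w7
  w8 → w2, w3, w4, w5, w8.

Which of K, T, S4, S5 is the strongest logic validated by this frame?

T

Reflexive (axiom T): yes — every world is S-related to itself.
Transitive (axiom 4): no — w1 S w2 and w2 S w4, but not w1 S w4.
Euclidean (axiom 5): no — w2 S w1 and w2 S w4, but not w1 S w4.
So F validates K, T; S4 would additionally require S to be transitive. The strongest is T.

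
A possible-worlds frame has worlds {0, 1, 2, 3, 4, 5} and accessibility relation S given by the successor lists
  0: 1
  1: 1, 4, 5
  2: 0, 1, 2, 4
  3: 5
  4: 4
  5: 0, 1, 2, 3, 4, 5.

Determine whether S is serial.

Yes

Serial: yes — every world has a successor (e.g. 0 S 1).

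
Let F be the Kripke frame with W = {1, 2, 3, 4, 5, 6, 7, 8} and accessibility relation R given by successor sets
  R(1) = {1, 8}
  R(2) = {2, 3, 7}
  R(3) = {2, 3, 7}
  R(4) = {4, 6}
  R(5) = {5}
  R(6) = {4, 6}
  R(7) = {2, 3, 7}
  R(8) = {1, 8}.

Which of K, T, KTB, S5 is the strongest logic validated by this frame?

S5

Reflexive (axiom T): yes — every world is R-related to itself.
Symmetric (axiom B): yes — every pair in R has its reverse in R.
Euclidean (axiom 5): yes — any two successors of a common world are R-related.
So F validates K, T, KTB, S5. The strongest is S5.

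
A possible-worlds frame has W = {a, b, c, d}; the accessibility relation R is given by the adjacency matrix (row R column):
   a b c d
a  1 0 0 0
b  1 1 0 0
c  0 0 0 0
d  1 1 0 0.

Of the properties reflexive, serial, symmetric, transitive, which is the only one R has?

Reflexive: no — c is not related to itself.
Serial: no — c has no R-successor.
Symmetric: no — b R a but not a R b.
Transitive: yes — every two-step R-path is closed by a direct edge.
Only transitive holds.

transitive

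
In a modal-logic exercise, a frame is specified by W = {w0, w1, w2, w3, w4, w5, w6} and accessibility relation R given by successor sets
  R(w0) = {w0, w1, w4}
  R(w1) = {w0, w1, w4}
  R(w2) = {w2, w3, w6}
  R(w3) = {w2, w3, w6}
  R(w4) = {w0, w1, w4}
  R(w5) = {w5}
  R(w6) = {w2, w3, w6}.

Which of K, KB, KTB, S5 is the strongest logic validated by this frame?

Symmetric (axiom B): yes — every pair in R has its reverse in R.
Reflexive (axiom T): yes — every world is R-related to itself.
Euclidean (axiom 5): yes — any two successors of a common world are R-related.
So F validates K, KB, KTB, S5. The strongest is S5.

S5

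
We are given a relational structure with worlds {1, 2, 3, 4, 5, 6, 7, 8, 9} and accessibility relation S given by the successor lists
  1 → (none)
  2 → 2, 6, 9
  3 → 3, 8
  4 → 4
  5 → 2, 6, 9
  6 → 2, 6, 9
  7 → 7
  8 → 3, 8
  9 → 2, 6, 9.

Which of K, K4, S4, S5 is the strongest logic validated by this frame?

Transitive (axiom 4): yes — every two-step S-path is closed by a direct edge.
Reflexive (axiom T): no — 1 is not related to itself.
Euclidean (axiom 5): yes — any two successors of a common world are S-related.
So F validates K, K4; S4 would additionally require S to be reflexive. The strongest is K4.

K4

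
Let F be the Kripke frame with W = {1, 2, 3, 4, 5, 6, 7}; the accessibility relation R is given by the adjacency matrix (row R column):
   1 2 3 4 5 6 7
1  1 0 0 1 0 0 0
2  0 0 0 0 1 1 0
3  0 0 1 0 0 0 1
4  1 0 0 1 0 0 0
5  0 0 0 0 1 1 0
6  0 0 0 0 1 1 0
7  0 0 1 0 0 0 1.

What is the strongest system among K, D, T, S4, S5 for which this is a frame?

Serial (axiom D): yes — every world has a successor (e.g. 1 R 1).
Reflexive (axiom T): no — 2 is not related to itself.
Transitive (axiom 4): yes — every two-step R-path is closed by a direct edge.
Euclidean (axiom 5): yes — any two successors of a common world are R-related.
So F validates K, D; T would additionally require R to be reflexive. The strongest is D.

D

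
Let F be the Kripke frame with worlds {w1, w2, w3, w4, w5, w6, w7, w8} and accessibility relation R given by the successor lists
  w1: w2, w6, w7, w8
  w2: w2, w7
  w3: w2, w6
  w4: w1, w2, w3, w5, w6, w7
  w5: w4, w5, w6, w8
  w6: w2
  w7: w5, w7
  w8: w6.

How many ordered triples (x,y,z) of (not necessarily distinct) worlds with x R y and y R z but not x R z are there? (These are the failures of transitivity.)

16

Enumerating: (w1,w7,w5), (w2,w7,w5), (w3,w2,w7), (w4,w1,w8), (w4,w5,w4), (w4,w5,w8), (w5,w4,w1), (w5,w4,w2), (w5,w4,w3), (w5,w4,w7), (w5,w6,w2), (w6,w2,w7), (w7,w5,w4), (w7,w5,w6), (w7,w5,w8), (w8,w6,w2).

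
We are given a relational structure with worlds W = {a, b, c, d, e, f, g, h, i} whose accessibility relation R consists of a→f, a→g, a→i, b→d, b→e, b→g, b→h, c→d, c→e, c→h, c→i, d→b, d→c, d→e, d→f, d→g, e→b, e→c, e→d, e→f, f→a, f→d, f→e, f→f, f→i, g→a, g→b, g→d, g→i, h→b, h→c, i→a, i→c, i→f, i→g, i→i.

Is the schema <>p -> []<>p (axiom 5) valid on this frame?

The schema 5 characterises exactly the Euclidean frames.
Euclidean: no — a R f and a R g, but not f R g.

No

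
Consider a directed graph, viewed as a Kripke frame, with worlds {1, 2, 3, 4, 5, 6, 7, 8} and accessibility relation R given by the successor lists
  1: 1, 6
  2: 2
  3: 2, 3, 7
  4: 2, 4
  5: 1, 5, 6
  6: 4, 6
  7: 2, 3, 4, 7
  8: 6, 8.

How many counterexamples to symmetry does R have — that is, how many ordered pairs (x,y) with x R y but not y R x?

Enumerating: (1,6), (3,2), (4,2), (5,1), (5,6), (6,4), (7,2), (7,4), (8,6).

9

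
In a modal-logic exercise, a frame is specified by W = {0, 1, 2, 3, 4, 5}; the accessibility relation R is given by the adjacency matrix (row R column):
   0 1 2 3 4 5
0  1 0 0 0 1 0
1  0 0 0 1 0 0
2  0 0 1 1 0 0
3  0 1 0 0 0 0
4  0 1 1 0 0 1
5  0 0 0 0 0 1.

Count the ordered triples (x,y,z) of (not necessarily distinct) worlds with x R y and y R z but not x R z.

8

Enumerating: (0,4,1), (0,4,2), (0,4,5), (1,3,1), (2,3,1), (3,1,3), (4,1,3), (4,2,3).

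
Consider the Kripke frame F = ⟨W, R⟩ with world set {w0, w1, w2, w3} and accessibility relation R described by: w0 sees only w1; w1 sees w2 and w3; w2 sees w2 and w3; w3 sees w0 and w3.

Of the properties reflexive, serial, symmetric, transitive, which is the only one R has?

Reflexive: no — w0 is not related to itself.
Serial: yes — every world has a successor (e.g. w0 R w1).
Symmetric: no — w0 R w1 but not w1 R w0.
Transitive: no — w0 R w1 and w1 R w2, but not w0 R w2.
Only serial holds.

serial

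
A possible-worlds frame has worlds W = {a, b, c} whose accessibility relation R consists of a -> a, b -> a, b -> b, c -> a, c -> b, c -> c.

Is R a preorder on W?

Yes

Reflexive: yes — every world is R-related to itself.
Transitive: yes — every two-step R-path is closed by a direct edge.
So R is a preorder.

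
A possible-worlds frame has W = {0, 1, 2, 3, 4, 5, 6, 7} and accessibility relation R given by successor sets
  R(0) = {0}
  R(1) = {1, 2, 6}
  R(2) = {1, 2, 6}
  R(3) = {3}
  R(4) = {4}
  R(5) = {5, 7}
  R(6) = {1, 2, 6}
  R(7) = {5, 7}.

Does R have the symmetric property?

Symmetric: yes — every pair in R has its reverse in R.

Yes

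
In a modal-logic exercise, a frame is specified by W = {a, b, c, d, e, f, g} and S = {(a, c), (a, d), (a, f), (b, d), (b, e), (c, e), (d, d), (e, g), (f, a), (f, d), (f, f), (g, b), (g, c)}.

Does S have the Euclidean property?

Euclidean: no — a S c and a S d, but not c S d.

No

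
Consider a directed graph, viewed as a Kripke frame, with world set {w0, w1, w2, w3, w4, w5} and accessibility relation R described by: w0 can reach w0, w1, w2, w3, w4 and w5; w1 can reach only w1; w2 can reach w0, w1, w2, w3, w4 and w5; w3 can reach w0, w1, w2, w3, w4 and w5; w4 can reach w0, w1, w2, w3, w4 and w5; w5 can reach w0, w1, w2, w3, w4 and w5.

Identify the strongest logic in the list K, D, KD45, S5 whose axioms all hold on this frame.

D

Serial (axiom D): yes — every world has a successor (e.g. w0 R w0).
Euclidean (axiom 5): no — w0 R w1 and w0 R w2, but not w1 R w2.
Transitive (axiom 4): yes — every two-step R-path is closed by a direct edge.
Reflexive (axiom T): yes — every world is R-related to itself.
So F validates K, D; KD45 would additionally require R to be Euclidean. The strongest is D.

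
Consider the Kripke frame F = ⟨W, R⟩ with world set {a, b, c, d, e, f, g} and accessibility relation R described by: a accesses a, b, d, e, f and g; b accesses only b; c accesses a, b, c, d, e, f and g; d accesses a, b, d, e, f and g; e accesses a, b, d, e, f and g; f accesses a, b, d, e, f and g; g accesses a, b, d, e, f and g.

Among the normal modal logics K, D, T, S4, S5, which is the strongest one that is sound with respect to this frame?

S4

Serial (axiom D): yes — every world has a successor (e.g. a R a).
Reflexive (axiom T): yes — every world is R-related to itself.
Transitive (axiom 4): yes — every two-step R-path is closed by a direct edge.
Euclidean (axiom 5): no — a R b and a R d, but not b R d.
So F validates K, D, T, S4; S5 would additionally require R to be Euclidean. The strongest is S4.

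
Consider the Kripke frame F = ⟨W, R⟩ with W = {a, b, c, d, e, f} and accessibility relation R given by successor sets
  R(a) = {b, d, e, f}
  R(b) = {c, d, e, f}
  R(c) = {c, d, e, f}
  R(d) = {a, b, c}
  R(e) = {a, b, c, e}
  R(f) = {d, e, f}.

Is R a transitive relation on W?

No

Transitive: no — a R b and b R c, but not a R c.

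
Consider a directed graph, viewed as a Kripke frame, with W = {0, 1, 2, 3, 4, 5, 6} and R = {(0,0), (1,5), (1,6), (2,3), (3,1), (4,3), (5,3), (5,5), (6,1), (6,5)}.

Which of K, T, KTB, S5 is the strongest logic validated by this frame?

K

Reflexive (axiom T): no — 1 is not related to itself.
Symmetric (axiom B): no — 1 R 5 but not 5 R 1.
Euclidean (axiom 5): no — 1 R 5 and 1 R 6, but not 5 R 6.
So F validates K; T would additionally require R to be reflexive. The strongest is K.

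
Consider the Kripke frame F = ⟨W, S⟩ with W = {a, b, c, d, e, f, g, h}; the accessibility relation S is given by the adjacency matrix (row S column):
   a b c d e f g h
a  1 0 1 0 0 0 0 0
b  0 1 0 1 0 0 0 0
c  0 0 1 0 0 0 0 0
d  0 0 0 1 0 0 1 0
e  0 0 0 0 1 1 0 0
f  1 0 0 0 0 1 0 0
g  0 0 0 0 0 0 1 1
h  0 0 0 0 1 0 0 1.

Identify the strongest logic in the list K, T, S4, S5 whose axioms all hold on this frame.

Reflexive (axiom T): yes — every world is S-related to itself.
Transitive (axiom 4): no — b S d and d S g, but not b S g.
Euclidean (axiom 5): no — a S c and a S a, but not c S a.
So F validates K, T; S4 would additionally require S to be transitive. The strongest is T.

T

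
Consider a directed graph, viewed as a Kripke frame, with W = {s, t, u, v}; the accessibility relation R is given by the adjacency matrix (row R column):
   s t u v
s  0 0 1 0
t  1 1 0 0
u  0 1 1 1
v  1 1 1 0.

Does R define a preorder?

Reflexive: no — s is not related to itself.
Transitive: no — s R u and u R t, but not s R t.
So R is not a preorder.

No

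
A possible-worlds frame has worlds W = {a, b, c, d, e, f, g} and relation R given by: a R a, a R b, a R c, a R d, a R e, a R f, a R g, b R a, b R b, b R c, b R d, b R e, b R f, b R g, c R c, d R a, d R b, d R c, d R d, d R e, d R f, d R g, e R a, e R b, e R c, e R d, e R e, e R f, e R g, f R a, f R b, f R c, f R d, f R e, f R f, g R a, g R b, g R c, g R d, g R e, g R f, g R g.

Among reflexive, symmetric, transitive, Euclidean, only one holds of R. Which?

reflexive

Reflexive: yes — every world is R-related to itself.
Symmetric: no — a R c but not c R a.
Transitive: no — f R a and a R g, but not f R g.
Euclidean: no — a R c and a R b, but not c R b.
Only reflexive holds.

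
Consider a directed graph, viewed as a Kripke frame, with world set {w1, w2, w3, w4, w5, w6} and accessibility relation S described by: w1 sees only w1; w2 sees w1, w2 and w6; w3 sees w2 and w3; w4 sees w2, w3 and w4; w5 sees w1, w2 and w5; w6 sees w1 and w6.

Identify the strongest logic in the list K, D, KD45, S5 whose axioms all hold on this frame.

D

Serial (axiom D): yes — every world has a successor (e.g. w1 S w1).
Euclidean (axiom 5): no — w2 S w1 and w2 S w6, but not w1 S w6.
Transitive (axiom 4): no — w3 S w2 and w2 S w1, but not w3 S w1.
Reflexive (axiom T): yes — every world is S-related to itself.
So F validates K, D; KD45 would additionally require S to be Euclidean and transitive. The strongest is D.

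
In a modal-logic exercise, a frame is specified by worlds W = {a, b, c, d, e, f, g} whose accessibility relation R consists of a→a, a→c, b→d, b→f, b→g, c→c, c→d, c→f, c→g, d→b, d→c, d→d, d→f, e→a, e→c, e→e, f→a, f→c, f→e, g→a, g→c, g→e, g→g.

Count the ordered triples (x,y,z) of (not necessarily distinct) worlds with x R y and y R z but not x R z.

28

Enumerating: (a,c,d), (a,c,f), (a,c,g), (b,d,b), (b,d,c), (b,f,a), (b,f,c), (b,f,e), (b,g,a), (b,g,c), (b,g,e), (c,d,b), … and 16 more.
Total: 28.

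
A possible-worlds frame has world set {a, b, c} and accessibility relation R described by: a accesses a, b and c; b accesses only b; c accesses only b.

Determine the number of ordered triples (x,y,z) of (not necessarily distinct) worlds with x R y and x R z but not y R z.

4

Enumerating: (a,b,a), (a,b,c), (a,c,a), (a,c,c).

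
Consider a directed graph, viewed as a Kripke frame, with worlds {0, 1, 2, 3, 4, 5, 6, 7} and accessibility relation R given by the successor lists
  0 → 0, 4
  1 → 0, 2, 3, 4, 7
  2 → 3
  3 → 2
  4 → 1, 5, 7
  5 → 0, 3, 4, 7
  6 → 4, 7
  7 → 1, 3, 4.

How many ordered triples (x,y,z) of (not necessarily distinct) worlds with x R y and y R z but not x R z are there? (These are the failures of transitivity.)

Enumerating: (0,4,1), (0,4,5), (0,4,7), (1,4,1), (1,4,5), (1,7,1), (2,3,2), (3,2,3), (4,1,0), (4,1,2), (4,1,3), (4,1,4), … and 19 more.
Total: 31.

31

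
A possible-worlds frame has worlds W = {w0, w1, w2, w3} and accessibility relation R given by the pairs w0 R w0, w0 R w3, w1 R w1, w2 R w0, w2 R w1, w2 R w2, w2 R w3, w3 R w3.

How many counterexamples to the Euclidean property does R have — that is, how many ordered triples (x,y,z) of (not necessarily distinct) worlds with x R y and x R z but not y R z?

9

Enumerating: (w0,w3,w0), (w2,w0,w1), (w2,w0,w2), (w2,w1,w0), (w2,w1,w2), (w2,w1,w3), (w2,w3,w0), (w2,w3,w1), (w2,w3,w2).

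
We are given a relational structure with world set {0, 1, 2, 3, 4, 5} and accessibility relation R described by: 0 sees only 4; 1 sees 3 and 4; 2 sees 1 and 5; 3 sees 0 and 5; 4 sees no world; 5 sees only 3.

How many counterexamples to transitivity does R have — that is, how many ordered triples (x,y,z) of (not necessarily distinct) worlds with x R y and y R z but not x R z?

Enumerating: (1,3,0), (1,3,5), (2,1,3), (2,1,4), (2,5,3), (3,0,4), (3,5,3), (5,3,0), (5,3,5).

9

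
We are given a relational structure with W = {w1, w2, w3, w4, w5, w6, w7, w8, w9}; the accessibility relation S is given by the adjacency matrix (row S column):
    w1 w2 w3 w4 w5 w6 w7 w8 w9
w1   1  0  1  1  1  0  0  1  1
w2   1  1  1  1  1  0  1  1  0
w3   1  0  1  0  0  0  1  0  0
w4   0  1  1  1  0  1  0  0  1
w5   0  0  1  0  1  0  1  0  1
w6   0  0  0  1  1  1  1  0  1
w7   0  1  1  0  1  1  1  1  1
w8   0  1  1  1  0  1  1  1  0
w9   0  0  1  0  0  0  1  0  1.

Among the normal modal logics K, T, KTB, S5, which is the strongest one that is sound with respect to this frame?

T

Reflexive (axiom T): yes — every world is S-related to itself.
Symmetric (axiom B): no — w1 S w4 but not w4 S w1.
Euclidean (axiom 5): no — w1 S w3 and w1 S w4, but not w3 S w4.
So F validates K, T; KTB would additionally require S to be symmetric. The strongest is T.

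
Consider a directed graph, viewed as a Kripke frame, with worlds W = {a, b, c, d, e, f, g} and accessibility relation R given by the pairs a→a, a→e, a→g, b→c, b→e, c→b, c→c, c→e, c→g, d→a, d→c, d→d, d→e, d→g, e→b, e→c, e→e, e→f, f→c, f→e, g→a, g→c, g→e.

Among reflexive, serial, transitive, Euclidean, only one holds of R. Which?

Reflexive: no — b is not related to itself.
Serial: yes — every world has a successor (e.g. a R a).
Transitive: no — a R e and e R b, but not a R b.
Euclidean: no — a R e and a R g, but not e R g.
Only serial holds.

serial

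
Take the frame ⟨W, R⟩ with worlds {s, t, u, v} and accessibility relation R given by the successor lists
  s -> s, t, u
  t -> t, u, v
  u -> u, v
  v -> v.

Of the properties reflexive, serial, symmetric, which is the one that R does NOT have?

Reflexive: yes — every world is R-related to itself.
Serial: yes — every world has a successor (e.g. s R s).
Symmetric: no — s R t but not t R s.
Only symmetric fails.

symmetric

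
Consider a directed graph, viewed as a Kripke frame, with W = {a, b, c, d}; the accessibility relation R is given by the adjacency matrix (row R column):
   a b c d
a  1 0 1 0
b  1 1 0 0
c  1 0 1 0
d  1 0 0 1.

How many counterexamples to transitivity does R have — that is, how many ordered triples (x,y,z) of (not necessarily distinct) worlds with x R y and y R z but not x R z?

Enumerating: (b,a,c), (d,a,c).

2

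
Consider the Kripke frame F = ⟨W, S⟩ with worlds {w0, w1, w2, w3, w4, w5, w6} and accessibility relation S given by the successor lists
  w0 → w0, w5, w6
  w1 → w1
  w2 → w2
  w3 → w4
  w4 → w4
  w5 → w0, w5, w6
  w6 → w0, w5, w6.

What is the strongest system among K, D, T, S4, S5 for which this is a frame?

D

Serial (axiom D): yes — every world has a successor (e.g. w0 S w0).
Reflexive (axiom T): no — w3 is not related to itself.
Transitive (axiom 4): yes — every two-step S-path is closed by a direct edge.
Euclidean (axiom 5): yes — any two successors of a common world are S-related.
So F validates K, D; T would additionally require S to be reflexive. The strongest is D.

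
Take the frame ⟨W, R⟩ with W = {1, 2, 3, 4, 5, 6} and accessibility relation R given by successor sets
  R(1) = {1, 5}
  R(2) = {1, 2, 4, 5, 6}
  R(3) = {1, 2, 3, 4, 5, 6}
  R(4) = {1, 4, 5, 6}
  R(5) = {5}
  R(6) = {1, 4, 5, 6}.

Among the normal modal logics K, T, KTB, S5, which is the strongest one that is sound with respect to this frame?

T

Reflexive (axiom T): yes — every world is R-related to itself.
Symmetric (axiom B): no — 1 R 5 but not 5 R 1.
Euclidean (axiom 5): no — 2 R 1 and 2 R 4, but not 1 R 4.
So F validates K, T; KTB would additionally require R to be symmetric. The strongest is T.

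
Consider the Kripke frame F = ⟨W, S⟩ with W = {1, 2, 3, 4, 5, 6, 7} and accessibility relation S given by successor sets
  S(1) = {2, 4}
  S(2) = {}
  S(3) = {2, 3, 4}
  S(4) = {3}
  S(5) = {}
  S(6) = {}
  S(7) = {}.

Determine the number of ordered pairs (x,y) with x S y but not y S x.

Enumerating: (1,2), (1,4), (3,2).

3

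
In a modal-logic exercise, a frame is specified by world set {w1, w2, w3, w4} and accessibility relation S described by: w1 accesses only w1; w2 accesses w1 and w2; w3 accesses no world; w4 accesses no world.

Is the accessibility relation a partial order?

No

Reflexive: no — w3 is not related to itself.
Transitive: yes — every two-step S-path is closed by a direct edge.
Antisymmetric: yes — no distinct pair is related both ways.
So S is not a partial order.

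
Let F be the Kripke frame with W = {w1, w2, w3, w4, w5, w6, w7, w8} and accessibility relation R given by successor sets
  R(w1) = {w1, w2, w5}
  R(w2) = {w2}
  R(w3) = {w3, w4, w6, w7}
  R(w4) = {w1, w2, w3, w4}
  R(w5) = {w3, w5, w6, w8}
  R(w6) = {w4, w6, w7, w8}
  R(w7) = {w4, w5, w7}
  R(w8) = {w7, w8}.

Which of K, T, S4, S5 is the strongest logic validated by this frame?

Reflexive (axiom T): yes — every world is R-related to itself.
Transitive (axiom 4): no — w1 R w5 and w5 R w3, but not w1 R w3.
Euclidean (axiom 5): no — w1 R w2 and w1 R w5, but not w2 R w5.
So F validates K, T; S4 would additionally require R to be transitive. The strongest is T.

T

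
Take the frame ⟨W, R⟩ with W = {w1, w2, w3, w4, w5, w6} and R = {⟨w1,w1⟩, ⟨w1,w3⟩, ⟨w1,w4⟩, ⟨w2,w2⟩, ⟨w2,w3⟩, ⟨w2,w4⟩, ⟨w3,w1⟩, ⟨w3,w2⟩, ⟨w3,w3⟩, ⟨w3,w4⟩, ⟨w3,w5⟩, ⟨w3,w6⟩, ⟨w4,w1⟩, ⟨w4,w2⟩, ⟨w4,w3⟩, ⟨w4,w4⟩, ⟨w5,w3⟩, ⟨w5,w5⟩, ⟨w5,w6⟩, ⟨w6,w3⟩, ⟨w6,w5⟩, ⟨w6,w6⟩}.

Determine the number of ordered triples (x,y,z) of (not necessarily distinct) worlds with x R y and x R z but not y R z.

16

Enumerating: (w3,w1,w2), (w3,w1,w5), (w3,w1,w6), (w3,w2,w1), (w3,w2,w5), (w3,w2,w6), (w3,w4,w5), (w3,w4,w6), (w3,w5,w1), (w3,w5,w2), (w3,w5,w4), (w3,w6,w1), (w3,w6,w2), (w3,w6,w4), (w4,w1,w2), (w4,w2,w1).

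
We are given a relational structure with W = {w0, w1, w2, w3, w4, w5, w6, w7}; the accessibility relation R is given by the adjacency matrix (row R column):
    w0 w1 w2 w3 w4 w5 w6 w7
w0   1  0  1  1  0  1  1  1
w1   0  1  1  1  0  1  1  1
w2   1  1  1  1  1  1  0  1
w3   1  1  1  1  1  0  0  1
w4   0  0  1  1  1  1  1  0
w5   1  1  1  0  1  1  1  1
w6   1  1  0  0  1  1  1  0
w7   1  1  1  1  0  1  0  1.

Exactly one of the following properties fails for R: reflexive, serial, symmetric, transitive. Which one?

Reflexive: yes — every world is R-related to itself.
Serial: yes — every world has a successor (e.g. w0 R w0).
Symmetric: yes — every pair in R has its reverse in R.
Transitive: no — w0 R w2 and w2 R w1, but not w0 R w1.
Only transitive fails.

transitive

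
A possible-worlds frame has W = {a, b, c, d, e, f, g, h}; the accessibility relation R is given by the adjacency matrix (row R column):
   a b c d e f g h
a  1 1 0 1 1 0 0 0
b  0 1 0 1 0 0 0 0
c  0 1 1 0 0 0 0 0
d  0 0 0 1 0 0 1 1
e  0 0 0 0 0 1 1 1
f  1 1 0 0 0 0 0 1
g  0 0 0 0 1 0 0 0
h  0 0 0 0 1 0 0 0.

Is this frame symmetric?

No

Symmetric: no — a R b but not b R a.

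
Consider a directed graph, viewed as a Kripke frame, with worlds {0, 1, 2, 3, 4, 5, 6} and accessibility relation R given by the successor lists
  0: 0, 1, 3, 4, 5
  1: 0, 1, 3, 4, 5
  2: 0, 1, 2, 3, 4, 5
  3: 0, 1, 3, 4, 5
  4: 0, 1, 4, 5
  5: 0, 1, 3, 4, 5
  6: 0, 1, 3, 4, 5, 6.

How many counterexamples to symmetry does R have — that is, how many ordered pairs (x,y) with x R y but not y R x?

Enumerating: (2,0), (2,1), (2,3), (2,4), (2,5), (3,4), (6,0), (6,1), (6,3), (6,4), (6,5).

11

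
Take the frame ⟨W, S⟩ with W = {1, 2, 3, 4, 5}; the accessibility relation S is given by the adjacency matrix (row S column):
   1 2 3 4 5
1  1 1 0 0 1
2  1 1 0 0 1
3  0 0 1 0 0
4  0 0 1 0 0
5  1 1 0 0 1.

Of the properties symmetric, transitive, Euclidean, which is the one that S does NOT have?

Symmetric: no — 4 S 3 but not 3 S 4.
Transitive: yes — every two-step S-path is closed by a direct edge.
Euclidean: yes — any two successors of a common world are S-related.
Only symmetric fails.

symmetric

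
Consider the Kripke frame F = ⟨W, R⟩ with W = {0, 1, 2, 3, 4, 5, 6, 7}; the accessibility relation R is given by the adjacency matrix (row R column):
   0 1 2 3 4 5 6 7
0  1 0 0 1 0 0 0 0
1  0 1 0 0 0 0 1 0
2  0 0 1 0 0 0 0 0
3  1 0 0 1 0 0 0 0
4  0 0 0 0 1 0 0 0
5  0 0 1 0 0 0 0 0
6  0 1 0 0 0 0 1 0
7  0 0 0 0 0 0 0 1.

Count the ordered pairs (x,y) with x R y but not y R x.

1

Enumerating: (5,2).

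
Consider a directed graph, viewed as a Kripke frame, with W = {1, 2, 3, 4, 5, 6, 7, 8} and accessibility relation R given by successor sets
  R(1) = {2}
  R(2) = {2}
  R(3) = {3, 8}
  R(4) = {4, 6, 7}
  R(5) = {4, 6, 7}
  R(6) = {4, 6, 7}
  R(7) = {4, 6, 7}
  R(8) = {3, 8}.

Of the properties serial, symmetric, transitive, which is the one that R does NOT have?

Serial: yes — every world has a successor (e.g. 1 R 2).
Symmetric: no — 1 R 2 but not 2 R 1.
Transitive: yes — every two-step R-path is closed by a direct edge.
Only symmetric fails.

symmetric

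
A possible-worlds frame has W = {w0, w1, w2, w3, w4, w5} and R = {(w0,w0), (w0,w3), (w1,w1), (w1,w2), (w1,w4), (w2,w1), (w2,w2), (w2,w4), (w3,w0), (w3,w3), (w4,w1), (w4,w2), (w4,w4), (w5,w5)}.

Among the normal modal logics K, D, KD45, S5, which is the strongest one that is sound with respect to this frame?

S5

Serial (axiom D): yes — every world has a successor (e.g. w0 R w0).
Euclidean (axiom 5): yes — any two successors of a common world are R-related.
Transitive (axiom 4): yes — every two-step R-path is closed by a direct edge.
Reflexive (axiom T): yes — every world is R-related to itself.
So F validates K, D, KD45, S5. The strongest is S5.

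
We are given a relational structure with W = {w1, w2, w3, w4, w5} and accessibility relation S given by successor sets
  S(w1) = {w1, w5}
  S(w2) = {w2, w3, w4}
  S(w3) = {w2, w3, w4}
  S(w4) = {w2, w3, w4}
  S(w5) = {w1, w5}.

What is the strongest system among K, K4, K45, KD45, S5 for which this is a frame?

Transitive (axiom 4): yes — every two-step S-path is closed by a direct edge.
Euclidean (axiom 5): yes — any two successors of a common world are S-related.
Serial (axiom D): yes — every world has a successor (e.g. w1 S w1).
Reflexive (axiom T): yes — every world is S-related to itself.
So F validates K, K4, K45, KD45, S5. The strongest is S5.

S5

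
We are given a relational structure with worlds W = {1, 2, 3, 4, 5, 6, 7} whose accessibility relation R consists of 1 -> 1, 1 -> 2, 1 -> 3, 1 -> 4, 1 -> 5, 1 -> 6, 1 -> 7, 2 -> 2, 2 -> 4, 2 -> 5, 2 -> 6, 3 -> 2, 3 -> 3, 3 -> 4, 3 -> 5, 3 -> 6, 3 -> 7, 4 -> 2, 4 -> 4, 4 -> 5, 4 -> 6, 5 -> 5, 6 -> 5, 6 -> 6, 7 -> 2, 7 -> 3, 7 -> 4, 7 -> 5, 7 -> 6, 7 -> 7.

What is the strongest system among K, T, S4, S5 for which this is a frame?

S4

Reflexive (axiom T): yes — every world is R-related to itself.
Transitive (axiom 4): yes — every two-step R-path is closed by a direct edge.
Euclidean (axiom 5): no — 1 R 2 and 1 R 3, but not 2 R 3.
So F validates K, T, S4; S5 would additionally require R to be Euclidean. The strongest is S4.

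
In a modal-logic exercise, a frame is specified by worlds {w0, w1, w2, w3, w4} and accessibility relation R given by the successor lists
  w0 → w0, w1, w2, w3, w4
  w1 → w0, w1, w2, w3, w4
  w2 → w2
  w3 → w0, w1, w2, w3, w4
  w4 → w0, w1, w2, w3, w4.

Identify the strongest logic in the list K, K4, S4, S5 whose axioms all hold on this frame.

S4

Transitive (axiom 4): yes — every two-step R-path is closed by a direct edge.
Reflexive (axiom T): yes — every world is R-related to itself.
Euclidean (axiom 5): no — w0 R w2 and w0 R w1, but not w2 R w1.
So F validates K, K4, S4; S5 would additionally require R to be Euclidean. The strongest is S4.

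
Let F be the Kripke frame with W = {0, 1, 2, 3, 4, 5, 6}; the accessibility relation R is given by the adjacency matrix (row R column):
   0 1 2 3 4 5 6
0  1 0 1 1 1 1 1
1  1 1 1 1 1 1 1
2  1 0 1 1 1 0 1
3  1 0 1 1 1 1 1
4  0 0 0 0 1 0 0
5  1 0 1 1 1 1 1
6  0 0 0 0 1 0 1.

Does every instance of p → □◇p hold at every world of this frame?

Axiom B corresponds to the accessibility relation being symmetric.
Symmetric: no — 0 R 4 but not 4 R 0.

No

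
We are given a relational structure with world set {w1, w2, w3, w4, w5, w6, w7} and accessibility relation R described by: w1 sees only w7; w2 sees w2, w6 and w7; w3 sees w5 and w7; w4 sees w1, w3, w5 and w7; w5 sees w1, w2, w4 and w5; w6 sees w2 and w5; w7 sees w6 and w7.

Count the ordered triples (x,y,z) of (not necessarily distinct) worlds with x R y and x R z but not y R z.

27

Enumerating: (w2,w6,w6), (w2,w6,w7), (w2,w7,w2), (w3,w5,w7), (w3,w7,w5), (w4,w1,w1), (w4,w1,w3), (w4,w1,w5), (w4,w3,w1), (w4,w3,w3), (w4,w5,w3), (w4,w5,w7), … and 15 more.
Total: 27.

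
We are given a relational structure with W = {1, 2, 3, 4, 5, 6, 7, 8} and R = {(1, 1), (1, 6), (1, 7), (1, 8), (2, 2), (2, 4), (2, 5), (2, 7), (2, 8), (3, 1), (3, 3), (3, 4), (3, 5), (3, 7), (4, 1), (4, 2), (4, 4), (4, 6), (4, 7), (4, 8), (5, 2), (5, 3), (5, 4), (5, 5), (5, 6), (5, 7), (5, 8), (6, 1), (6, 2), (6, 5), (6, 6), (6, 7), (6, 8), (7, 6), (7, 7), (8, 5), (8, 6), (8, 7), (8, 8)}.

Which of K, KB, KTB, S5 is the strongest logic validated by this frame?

Symmetric (axiom B): no — 1 R 7 but not 7 R 1.
Reflexive (axiom T): yes — every world is R-related to itself.
Euclidean (axiom 5): no — 1 R 7 and 1 R 8, but not 7 R 8.
So F validates K; KB would additionally require R to be symmetric. The strongest is K.

K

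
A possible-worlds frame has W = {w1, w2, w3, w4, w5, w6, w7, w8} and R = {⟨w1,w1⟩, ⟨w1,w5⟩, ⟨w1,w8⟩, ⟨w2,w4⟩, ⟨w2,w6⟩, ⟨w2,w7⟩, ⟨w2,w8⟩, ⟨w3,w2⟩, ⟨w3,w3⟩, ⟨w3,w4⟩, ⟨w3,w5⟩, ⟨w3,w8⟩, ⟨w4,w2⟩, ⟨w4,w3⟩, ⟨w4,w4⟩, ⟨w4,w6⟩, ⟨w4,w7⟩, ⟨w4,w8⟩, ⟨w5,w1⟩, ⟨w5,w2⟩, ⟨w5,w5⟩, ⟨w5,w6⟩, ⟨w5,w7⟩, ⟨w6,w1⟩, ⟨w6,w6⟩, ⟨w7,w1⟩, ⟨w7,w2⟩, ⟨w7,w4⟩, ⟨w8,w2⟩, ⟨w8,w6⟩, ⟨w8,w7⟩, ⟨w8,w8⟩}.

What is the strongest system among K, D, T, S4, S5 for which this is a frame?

Serial (axiom D): yes — every world has a successor (e.g. w1 R w1).
Reflexive (axiom T): no — w2 is not related to itself.
Transitive (axiom 4): no — w1 R w5 and w5 R w2, but not w1 R w2.
Euclidean (axiom 5): no — w1 R w5 and w1 R w8, but not w5 R w8.
So F validates K, D; T would additionally require R to be reflexive. The strongest is D.

D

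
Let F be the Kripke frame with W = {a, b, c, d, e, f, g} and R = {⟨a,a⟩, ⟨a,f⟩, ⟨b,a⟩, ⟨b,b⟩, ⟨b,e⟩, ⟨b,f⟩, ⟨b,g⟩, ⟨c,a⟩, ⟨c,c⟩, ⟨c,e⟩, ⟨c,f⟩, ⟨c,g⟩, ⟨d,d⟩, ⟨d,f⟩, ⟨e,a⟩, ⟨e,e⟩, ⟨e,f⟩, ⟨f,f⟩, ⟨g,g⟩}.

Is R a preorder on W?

Yes

Reflexive: yes — every world is R-related to itself.
Transitive: yes — every two-step R-path is closed by a direct edge.
So R is a preorder.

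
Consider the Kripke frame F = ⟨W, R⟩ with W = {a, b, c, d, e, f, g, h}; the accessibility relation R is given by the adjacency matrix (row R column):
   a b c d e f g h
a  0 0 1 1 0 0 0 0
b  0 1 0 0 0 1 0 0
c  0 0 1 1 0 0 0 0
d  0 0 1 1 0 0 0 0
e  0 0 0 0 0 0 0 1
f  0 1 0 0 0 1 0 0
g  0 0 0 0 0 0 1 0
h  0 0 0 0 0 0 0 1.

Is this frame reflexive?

Reflexive: no — a is not related to itself.

No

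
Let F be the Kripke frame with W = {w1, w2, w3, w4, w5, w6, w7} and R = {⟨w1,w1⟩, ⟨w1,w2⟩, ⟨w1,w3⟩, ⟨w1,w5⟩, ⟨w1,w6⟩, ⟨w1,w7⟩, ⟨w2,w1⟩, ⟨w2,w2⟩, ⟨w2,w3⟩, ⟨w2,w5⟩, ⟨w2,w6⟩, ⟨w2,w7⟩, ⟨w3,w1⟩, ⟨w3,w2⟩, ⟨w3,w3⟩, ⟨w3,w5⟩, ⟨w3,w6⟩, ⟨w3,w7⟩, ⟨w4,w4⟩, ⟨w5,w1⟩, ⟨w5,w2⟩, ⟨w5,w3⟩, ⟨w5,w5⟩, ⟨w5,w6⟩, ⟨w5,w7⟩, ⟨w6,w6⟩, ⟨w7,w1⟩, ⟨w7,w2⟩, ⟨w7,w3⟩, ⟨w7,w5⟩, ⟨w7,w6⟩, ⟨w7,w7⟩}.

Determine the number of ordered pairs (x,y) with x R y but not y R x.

Enumerating: (w1,w6), (w2,w6), (w3,w6), (w5,w6), (w7,w6).

5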